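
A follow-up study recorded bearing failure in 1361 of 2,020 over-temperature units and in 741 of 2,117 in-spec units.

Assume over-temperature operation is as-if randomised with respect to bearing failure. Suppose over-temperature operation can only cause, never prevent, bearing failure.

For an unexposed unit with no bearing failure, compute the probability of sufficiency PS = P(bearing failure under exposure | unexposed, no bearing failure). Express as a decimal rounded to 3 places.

p₁ = P(outcome | exposed) = 1361/2020 = 0.67376
p₀ = P(outcome | unexposed) = 741/2117 = 0.35002
Under exogeneity and monotonicity, PS = (p₁ − p₀) / (1 − p₀).
PS = (0.67376 − 0.35002) / (1 − 0.35002) = 0.32374 / 0.64998 ≈ 0.4981

PS ≈ 0.498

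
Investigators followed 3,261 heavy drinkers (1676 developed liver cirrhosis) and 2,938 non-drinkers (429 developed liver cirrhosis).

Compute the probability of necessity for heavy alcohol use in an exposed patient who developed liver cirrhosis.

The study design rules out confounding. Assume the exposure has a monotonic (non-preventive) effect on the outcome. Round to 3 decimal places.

PN ≈ 0.716

p₁ = P(outcome | exposed) = 1676/3261 = 0.51395
p₀ = P(outcome | unexposed) = 429/2938 = 0.14602
Under exogeneity and monotonicity, PN = (p₁ − p₀) / p₁.
PN = (0.51395 − 0.14602) / 0.51395 = 0.36794 / 0.51395 ≈ 0.7159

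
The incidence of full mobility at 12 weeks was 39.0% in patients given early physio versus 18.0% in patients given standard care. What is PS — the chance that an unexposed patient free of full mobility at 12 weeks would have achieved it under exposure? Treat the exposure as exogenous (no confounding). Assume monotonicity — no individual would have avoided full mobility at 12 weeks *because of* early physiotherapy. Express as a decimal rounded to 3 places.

p₁ = 0.39, p₀ = 0.18.
Under exogeneity and monotonicity, PS = (p₁ − p₀) / (1 − p₀).
PS = (0.39 − 0.18) / (1 − 0.18) = 0.21 / 0.82 ≈ 0.2561

PS ≈ 0.256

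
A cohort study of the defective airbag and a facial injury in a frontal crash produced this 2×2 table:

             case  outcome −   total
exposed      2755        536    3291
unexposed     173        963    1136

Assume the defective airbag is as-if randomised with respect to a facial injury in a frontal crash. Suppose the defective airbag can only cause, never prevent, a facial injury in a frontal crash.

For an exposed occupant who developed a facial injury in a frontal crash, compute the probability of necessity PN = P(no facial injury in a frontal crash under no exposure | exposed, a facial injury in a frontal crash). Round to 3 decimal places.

p₁ = P(outcome | exposed) = 2755/3291 = 0.83713
p₀ = P(outcome | unexposed) = 173/1136 = 0.15229
Under exogeneity and monotonicity, PN = (p₁ − p₀) / p₁.
PN = (0.83713 − 0.15229) / 0.83713 = 0.68484 / 0.83713 ≈ 0.8181

PN ≈ 0.818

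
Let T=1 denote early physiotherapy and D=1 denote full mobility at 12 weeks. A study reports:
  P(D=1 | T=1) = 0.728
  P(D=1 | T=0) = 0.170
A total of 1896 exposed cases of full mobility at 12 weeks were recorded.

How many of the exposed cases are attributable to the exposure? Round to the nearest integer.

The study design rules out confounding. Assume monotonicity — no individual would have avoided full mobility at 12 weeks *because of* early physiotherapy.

Let p₁ = 0.728, p₀ = 0.17.
PN = (p₁ − p₀)/p₁ = (0.728 − 0.17) / 0.728 ≈ 0.76648.
Attributable cases ≈ PN × (exposed cases) = 0.76648 × 1896 ≈ 1453.25.

about 1453 cases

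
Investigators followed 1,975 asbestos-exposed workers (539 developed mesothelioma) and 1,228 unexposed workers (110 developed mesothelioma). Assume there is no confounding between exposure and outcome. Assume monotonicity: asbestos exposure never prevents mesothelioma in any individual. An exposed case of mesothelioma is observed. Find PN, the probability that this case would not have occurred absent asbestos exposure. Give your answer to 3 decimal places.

PN ≈ 0.672

p₁ = P(outcome | exposed) = 539/1975 = 0.27291
p₀ = P(outcome | unexposed) = 110/1228 = 0.089577
Under exogeneity and monotonicity, PN = (p₁ − p₀) / p₁.
PN = (0.27291 − 0.089577) / 0.27291 = 0.18333 / 0.27291 ≈ 0.6718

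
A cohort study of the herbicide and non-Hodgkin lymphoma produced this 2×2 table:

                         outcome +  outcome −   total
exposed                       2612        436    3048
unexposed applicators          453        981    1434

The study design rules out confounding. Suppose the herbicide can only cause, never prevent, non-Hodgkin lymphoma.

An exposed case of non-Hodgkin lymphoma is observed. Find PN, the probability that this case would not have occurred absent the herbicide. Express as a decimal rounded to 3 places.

p₁ = P(outcome | exposed) = 2612/3048 = 0.85696
p₀ = P(outcome | unexposed) = 453/1434 = 0.3159
Under exogeneity and monotonicity, PN = (p₁ − p₀) / p₁.
PN = (0.85696 − 0.3159) / 0.85696 = 0.54106 / 0.85696 ≈ 0.6314

PN ≈ 0.631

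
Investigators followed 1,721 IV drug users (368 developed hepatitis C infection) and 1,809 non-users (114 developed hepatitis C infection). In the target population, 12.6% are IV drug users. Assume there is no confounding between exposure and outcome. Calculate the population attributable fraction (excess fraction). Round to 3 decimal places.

PAF ≈ 0.232

p₁ = P(outcome | exposed) = 368/1721 = 0.21383
p₀ = P(outcome | unexposed) = 114/1809 = 0.063018
Overall risk P(Y=1) = π·p₁ + (1−π)·p₀ = 0.126×0.21383 + 0.874×0.063018 = 0.08202.
Under exogeneity, PAF = [P(Y=1) − p₀] / P(Y=1).
PAF = (0.08202 − 0.063018) / 0.08202 ≈ 0.2317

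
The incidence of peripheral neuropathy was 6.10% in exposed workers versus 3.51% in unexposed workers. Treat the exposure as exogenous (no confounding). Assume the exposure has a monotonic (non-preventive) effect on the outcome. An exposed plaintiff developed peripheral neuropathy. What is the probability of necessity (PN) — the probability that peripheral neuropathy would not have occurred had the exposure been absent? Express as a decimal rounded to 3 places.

PN ≈ 0.425

p₁ = 0.061, p₀ = 0.0351.
Under exogeneity and monotonicity, PN = (p₁ − p₀) / p₁.
PN = (0.061 − 0.0351) / 0.061 = 0.0259 / 0.061 ≈ 0.4246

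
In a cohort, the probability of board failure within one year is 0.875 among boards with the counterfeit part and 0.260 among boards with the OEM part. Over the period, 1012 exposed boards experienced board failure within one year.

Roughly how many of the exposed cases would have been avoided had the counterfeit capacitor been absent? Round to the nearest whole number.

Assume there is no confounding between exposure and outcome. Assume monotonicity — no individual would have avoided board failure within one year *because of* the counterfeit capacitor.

Let p₁ = 0.875, p₀ = 0.26.
PN = (p₁ − p₀)/p₁ = (0.875 − 0.26) / 0.875 ≈ 0.70286.
Attributable cases ≈ PN × (exposed cases) = 0.70286 × 1012 ≈ 711.29.

about 711 cases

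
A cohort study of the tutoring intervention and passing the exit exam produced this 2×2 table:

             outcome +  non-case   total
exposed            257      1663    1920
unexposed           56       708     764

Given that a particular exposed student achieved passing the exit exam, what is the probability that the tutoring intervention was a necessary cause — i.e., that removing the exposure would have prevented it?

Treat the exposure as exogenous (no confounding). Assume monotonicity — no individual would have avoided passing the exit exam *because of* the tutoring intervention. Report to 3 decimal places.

p₁ = P(outcome | exposed) = 257/1920 = 0.13385
p₀ = P(outcome | unexposed) = 56/764 = 0.073298
Under exogeneity and monotonicity, PN = (p₁ − p₀)/p₁.
PN = (0.13385 − 0.073298) / 0.13385 ≈ 0.4524

PN ≈ 0.452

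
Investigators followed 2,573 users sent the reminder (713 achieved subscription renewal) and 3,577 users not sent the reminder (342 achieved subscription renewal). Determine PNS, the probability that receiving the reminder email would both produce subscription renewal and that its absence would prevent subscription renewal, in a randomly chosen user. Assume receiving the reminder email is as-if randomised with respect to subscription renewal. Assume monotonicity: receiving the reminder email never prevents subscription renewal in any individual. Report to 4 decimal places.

PNS ≈ 0.1815

p₁ = P(outcome | exposed) = 713/2573 = 0.27711
p₀ = P(outcome | unexposed) = 342/3577 = 0.095611
Under exogeneity and monotonicity, PNS = p₁ − p₀.
PNS = 0.27711 − 0.095611 = 0.1815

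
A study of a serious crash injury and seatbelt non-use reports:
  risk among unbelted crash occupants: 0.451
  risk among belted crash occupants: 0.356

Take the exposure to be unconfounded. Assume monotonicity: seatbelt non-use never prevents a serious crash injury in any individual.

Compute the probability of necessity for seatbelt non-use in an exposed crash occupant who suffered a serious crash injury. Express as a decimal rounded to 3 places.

PN ≈ 0.211

Let p₁ = 0.451, p₀ = 0.356.
Under exogeneity and monotonicity, PN = (p₁ − p₀) / p₁.
PN = (0.451 − 0.356) / 0.451 = 0.095 / 0.451 ≈ 0.2106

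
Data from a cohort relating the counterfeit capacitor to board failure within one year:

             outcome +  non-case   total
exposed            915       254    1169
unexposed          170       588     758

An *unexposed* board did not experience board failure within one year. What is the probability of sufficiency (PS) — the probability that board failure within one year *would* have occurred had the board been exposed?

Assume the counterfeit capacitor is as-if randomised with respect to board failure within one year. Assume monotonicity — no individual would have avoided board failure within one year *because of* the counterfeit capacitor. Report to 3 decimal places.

p₁ = P(outcome | exposed) = 915/1169 = 0.78272
p₀ = P(outcome | unexposed) = 170/758 = 0.22427
Under exogeneity and monotonicity, PS = (p₁ − p₀) / (1 − p₀).
PS = (0.78272 − 0.22427) / (1 − 0.22427) = 0.55845 / 0.77573 ≈ 0.7199

PS ≈ 0.720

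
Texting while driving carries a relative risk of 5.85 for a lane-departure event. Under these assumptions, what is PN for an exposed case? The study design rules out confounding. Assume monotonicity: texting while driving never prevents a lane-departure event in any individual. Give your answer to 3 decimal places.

Under exogeneity and monotonicity, PN = (RR − 1) / RR = 1 − 1/RR.
PN = (5.85 − 1) / 5.85 = 4.85 / 5.85 ≈ 0.8291

PN ≈ 0.829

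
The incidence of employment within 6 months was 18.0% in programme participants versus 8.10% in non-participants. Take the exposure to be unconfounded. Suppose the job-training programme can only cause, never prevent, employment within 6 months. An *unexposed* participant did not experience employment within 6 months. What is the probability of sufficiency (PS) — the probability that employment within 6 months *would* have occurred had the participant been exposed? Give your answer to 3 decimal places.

p₁ = 0.18, p₀ = 0.081.
Under exogeneity and monotonicity, PS = (p₁ − p₀) / (1 − p₀).
PS = (0.18 − 0.081) / (1 − 0.081) = 0.099 / 0.919 ≈ 0.1077

PS ≈ 0.108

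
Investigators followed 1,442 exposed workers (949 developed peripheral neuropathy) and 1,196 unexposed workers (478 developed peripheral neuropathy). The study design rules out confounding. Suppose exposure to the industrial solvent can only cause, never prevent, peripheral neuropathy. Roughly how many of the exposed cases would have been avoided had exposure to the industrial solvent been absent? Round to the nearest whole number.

about 373 cases

p₁ = P(outcome | exposed) = 949/1442 = 0.65811
p₀ = P(outcome | unexposed) = 478/1196 = 0.39967
PN = (p₁ − p₀)/p₁ = (0.65811 − 0.39967) / 0.65811 ≈ 0.39271.
Attributable cases ≈ PN × (exposed cases) = 0.39271 × 949 ≈ 372.68.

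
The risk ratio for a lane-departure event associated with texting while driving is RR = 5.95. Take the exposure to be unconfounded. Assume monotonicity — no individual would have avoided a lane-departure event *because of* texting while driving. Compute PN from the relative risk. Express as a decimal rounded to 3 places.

Under exogeneity and monotonicity, PN = (RR − 1) / RR = 1 − 1/RR.
PN = (5.95 − 1) / 5.95 = 4.95 / 5.95 ≈ 0.8319

PN ≈ 0.832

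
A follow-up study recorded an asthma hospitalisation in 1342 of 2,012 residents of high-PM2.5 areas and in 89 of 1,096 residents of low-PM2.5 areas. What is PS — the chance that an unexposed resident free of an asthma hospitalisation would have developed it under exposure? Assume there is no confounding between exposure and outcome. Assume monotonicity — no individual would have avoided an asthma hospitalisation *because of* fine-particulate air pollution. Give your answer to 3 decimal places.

PS ≈ 0.638

p₁ = P(outcome | exposed) = 1342/2012 = 0.667
p₀ = P(outcome | unexposed) = 89/1096 = 0.081204
Under exogeneity and monotonicity, PS = (p₁ − p₀) / (1 − p₀).
PS = (0.667 − 0.081204) / (1 − 0.081204) = 0.58579 / 0.9188 ≈ 0.6376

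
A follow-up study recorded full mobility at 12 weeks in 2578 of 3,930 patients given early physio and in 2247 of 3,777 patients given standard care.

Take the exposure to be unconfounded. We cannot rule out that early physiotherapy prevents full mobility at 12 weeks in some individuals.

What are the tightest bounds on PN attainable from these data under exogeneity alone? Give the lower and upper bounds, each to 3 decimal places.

0.093 ≤ PN ≤ 0.618

p₁ = P(outcome | exposed) = 2578/3930 = 0.65598
p₀ = P(outcome | unexposed) = 2247/3777 = 0.59492
Under exogeneity alone the bounds on PN are max{0,(p₁−p₀)/p₁} ≤ PN ≤ min{1,(1−p₀)/p₁}.
  lower = (p₁ − p₀)/p₁ = 0.061063 / 0.65598 ≈ 0.0931
  upper = min{1, (1 − p₀)/p₁} = 0.40508 / 0.65598 ≈ 0.6175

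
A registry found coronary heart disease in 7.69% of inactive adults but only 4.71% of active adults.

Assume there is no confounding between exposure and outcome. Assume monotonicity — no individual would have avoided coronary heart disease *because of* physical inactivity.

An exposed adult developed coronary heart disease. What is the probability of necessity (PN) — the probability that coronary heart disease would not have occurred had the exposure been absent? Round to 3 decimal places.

p₁ = 0.0769, p₀ = 0.0471.
Under exogeneity and monotonicity, PN = (p₁ − p₀) / p₁.
PN = (0.0769 − 0.0471) / 0.0769 = 0.0298 / 0.0769 ≈ 0.3875

PN ≈ 0.388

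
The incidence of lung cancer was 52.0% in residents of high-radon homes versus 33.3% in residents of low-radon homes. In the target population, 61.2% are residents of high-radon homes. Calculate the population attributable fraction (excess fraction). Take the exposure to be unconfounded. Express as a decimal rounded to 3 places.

PAF ≈ 0.256

p₁ = 0.52, p₀ = 0.333.
Overall risk P(Y=1) = π·p₁ + (1−π)·p₀ = 0.612×0.52 + 0.388×0.333 = 0.44744.
Under exogeneity, PAF = [P(Y=1) − p₀] / P(Y=1).
PAF = (0.44744 − 0.333) / 0.44744 ≈ 0.2558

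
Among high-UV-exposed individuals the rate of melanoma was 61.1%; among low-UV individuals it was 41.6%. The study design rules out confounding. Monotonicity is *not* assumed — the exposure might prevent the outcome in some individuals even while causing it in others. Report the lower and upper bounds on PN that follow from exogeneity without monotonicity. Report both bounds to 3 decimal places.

0.319 ≤ PN ≤ 0.956

p₁ = 0.611, p₀ = 0.416.
Under exogeneity alone the bounds on PN are max{0,(p₁−p₀)/p₁} ≤ PN ≤ min{1,(1−p₀)/p₁}.
  lower = (p₁ − p₀)/p₁ = 0.195 / 0.611 ≈ 0.3191
  upper = min{1, (1 − p₀)/p₁} = 0.584 / 0.611 ≈ 0.9558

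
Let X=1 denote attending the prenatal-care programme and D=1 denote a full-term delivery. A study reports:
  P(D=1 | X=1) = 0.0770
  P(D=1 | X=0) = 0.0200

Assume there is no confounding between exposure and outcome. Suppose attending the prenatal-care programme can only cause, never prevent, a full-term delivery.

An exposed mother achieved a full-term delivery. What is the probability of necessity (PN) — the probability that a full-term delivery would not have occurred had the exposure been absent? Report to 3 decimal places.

PN ≈ 0.740

Let p₁ = 0.077, p₀ = 0.02.
Under exogeneity and monotonicity, PN = (p₁ − p₀) / p₁.
PN = (0.077 − 0.02) / 0.077 = 0.057 / 0.077 ≈ 0.7403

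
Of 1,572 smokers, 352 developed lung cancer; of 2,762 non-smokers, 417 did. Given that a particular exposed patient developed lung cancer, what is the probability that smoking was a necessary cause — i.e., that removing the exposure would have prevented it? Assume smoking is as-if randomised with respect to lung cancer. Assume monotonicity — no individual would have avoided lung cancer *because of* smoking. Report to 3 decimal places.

PN ≈ 0.326

p₁ = P(outcome | exposed) = 352/1572 = 0.22392
p₀ = P(outcome | unexposed) = 417/2762 = 0.15098
Under exogeneity and monotonicity, PN = (p₁ − p₀) / p₁.
PN = (0.22392 − 0.15098) / 0.22392 = 0.072941 / 0.22392 ≈ 0.3257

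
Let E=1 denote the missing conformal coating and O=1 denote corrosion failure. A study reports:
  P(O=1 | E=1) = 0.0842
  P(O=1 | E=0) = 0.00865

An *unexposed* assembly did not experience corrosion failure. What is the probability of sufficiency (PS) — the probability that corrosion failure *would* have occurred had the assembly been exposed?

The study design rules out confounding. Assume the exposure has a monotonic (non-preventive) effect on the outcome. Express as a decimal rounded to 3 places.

PS ≈ 0.076

Let p₁ = 0.0842, p₀ = 0.00865.
Under exogeneity and monotonicity, PS = (p₁ − p₀) / (1 − p₀).
PS = (0.0842 − 0.00865) / (1 − 0.00865) = 0.07555 / 0.99135 ≈ 0.0762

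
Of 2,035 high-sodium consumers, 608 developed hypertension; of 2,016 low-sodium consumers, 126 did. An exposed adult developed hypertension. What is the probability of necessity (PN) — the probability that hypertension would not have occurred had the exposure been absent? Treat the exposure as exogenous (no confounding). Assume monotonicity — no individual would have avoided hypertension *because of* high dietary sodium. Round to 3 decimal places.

PN ≈ 0.791

p₁ = P(outcome | exposed) = 608/2035 = 0.29877
p₀ = P(outcome | unexposed) = 126/2016 = 0.0625
Under exogeneity and monotonicity, PN = (p₁ − p₀) / p₁.
PN = (0.29877 − 0.0625) / 0.29877 = 0.23627 / 0.29877 ≈ 0.7908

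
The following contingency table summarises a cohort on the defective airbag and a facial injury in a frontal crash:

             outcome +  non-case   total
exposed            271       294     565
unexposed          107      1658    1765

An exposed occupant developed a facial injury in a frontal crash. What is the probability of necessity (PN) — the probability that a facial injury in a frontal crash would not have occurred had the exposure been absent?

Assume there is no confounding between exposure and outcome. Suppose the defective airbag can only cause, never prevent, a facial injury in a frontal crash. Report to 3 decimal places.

PN ≈ 0.874

p₁ = P(outcome | exposed) = 271/565 = 0.47965
p₀ = P(outcome | unexposed) = 107/1765 = 0.060623
Under exogeneity and monotonicity, PN = (p₁ − p₀) / p₁.
PN = (0.47965 − 0.060623) / 0.47965 = 0.41902 / 0.47965 ≈ 0.8736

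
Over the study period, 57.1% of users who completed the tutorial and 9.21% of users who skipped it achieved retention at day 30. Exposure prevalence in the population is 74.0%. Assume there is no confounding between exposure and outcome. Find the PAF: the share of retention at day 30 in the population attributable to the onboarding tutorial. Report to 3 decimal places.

p₁ = 0.571, p₀ = 0.0921.
Overall risk P(Y=1) = π·p₁ + (1−π)·p₀ = 0.74×0.571 + 0.26×0.0921 = 0.44649.
Under exogeneity, PAF = [P(Y=1) − p₀] / P(Y=1).
PAF = (0.44649 − 0.0921) / 0.44649 ≈ 0.7937

PAF ≈ 0.794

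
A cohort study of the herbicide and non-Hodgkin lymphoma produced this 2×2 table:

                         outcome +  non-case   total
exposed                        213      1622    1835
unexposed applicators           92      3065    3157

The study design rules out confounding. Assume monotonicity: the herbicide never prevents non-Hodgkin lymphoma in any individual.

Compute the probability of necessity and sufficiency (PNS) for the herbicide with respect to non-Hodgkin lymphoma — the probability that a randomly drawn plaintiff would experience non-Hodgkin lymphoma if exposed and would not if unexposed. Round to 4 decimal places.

PNS ≈ 0.0869

p₁ = P(outcome | exposed) = 213/1835 = 0.11608
p₀ = P(outcome | unexposed) = 92/3157 = 0.029142
Under exogeneity and monotonicity, PNS = p₁ − p₀.
PNS = 0.11608 − 0.029142 = 0.086935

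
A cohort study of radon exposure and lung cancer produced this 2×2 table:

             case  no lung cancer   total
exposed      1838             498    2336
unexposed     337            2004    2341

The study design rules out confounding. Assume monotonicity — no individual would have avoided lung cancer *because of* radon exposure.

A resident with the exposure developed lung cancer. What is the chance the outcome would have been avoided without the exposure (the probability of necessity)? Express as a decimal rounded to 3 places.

p₁ = P(outcome | exposed) = 1838/2336 = 0.78682
p₀ = P(outcome | unexposed) = 337/2341 = 0.14396
Under exogeneity and monotonicity, PN = (p₁ − p₀) / p₁.
PN = (0.78682 − 0.14396) / 0.78682 = 0.64286 / 0.78682 ≈ 0.8170

PN ≈ 0.817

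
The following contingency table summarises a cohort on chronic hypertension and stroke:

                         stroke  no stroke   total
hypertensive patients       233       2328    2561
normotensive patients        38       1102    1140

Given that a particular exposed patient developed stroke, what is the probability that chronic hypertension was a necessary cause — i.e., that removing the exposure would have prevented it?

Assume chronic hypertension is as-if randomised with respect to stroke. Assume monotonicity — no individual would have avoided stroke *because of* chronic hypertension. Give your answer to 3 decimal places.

p₁ = P(outcome | exposed) = 233/2561 = 0.09098
p₀ = P(outcome | unexposed) = 38/1140 = 0.033333
Under exogeneity and monotonicity, PN = (p₁ − p₀) / p₁.
PN = (0.09098 − 0.033333) / 0.09098 = 0.057647 / 0.09098 ≈ 0.6336

PN ≈ 0.634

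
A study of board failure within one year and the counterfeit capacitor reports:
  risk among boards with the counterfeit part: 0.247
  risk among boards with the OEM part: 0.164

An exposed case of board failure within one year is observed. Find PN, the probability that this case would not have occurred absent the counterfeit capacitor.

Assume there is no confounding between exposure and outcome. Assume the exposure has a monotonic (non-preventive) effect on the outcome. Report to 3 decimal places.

Let p₁ = 0.247, p₀ = 0.164.
Under exogeneity and monotonicity, PN = (p₁ − p₀) / p₁.
PN = (0.247 − 0.164) / 0.247 = 0.083 / 0.247 ≈ 0.3360

PN ≈ 0.336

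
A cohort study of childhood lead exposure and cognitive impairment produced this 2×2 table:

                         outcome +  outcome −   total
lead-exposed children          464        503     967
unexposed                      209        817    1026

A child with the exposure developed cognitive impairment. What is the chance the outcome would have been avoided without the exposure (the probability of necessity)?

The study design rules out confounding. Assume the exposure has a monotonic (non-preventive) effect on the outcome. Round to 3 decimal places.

PN ≈ 0.575

p₁ = P(outcome | exposed) = 464/967 = 0.47983
p₀ = P(outcome | unexposed) = 209/1026 = 0.2037
Under exogeneity and monotonicity, PN = (p₁ − p₀)/p₁.
PN = (0.47983 − 0.2037) / 0.47983 ≈ 0.5755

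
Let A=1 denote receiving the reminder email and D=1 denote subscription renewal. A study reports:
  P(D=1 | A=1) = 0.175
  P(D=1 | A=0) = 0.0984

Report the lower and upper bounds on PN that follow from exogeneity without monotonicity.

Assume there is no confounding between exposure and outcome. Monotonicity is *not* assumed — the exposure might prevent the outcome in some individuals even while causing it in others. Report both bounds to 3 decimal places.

0.438 ≤ PN ≤ 1.000

Let p₁ = 0.175, p₀ = 0.0984.
Under exogeneity alone the bounds on PN are max{0,(p₁−p₀)/p₁} ≤ PN ≤ min{1,(1−p₀)/p₁}.
  lower = (p₁ − p₀)/p₁ = 0.0766 / 0.175 ≈ 0.4377
  upper = min{1, (1 − p₀)/p₁} = 0.9016 / 0.175 ≈ 5.1520 → capped at 1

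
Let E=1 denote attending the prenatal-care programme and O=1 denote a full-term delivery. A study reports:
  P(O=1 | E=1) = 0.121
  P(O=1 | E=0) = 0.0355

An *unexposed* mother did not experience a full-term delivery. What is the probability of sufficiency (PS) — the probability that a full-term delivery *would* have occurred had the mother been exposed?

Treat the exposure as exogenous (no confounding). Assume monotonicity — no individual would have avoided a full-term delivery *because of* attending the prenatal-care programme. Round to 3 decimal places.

Let p₁ = 0.121, p₀ = 0.0355.
Under exogeneity and monotonicity, PS = (p₁ − p₀) / (1 − p₀).
PS = (0.121 − 0.0355) / (1 − 0.0355) = 0.0855 / 0.9645 ≈ 0.0886

PS ≈ 0.089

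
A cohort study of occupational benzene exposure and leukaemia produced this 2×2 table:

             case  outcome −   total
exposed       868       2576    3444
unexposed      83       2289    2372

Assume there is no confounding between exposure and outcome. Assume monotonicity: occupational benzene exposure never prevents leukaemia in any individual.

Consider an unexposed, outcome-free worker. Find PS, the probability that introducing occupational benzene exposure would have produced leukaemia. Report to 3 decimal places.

p₁ = P(outcome | exposed) = 868/3444 = 0.25203
p₀ = P(outcome | unexposed) = 83/2372 = 0.034992
Under exogeneity and monotonicity, PS = (p₁ − p₀)/(1 − p₀).
PS = (0.25203 − 0.034992) / 0.96501 ≈ 0.2249

PS ≈ 0.225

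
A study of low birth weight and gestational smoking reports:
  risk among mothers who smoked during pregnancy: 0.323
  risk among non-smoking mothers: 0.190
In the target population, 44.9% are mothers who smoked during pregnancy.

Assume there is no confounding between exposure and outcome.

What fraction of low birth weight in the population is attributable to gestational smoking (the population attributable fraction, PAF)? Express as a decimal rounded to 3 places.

PAF ≈ 0.239

Let p₁ = 0.323, p₀ = 0.19.
Overall risk P(Y=1) = π·p₁ + (1−π)·p₀ = 0.449×0.323 + 0.551×0.19 = 0.24972.
Under exogeneity, PAF = [P(Y=1) − p₀] / P(Y=1).
PAF = (0.24972 − 0.19) / 0.24972 ≈ 0.2391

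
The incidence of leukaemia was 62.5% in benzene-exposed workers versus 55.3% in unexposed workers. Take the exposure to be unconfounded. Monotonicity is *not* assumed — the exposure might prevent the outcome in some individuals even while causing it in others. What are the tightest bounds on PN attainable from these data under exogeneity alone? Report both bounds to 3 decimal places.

0.115 ≤ PN ≤ 0.715

p₁ = 0.625, p₀ = 0.553.
Under exogeneity alone the bounds on PN are max{0,(p₁−p₀)/p₁} ≤ PN ≤ min{1,(1−p₀)/p₁}.
  lower = (p₁ − p₀)/p₁ = 0.072 / 0.625 ≈ 0.1152
  upper = min{1, (1 − p₀)/p₁} = 0.447 / 0.625 ≈ 0.7152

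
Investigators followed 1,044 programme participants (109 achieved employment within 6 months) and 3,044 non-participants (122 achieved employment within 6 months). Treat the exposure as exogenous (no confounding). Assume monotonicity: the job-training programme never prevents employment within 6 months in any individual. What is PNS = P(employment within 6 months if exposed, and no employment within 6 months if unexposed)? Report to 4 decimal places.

PNS ≈ 0.0643

p₁ = P(outcome | exposed) = 109/1044 = 0.10441
p₀ = P(outcome | unexposed) = 122/3044 = 0.040079
Under exogeneity and monotonicity, PNS = p₁ − p₀.
PNS = 0.10441 − 0.040079 = 0.064327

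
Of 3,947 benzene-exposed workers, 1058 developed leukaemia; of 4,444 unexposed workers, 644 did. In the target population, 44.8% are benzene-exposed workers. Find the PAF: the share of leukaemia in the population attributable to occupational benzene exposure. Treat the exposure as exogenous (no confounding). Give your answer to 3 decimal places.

PAF ≈ 0.276

p₁ = P(outcome | exposed) = 1058/3947 = 0.26805
p₀ = P(outcome | unexposed) = 644/4444 = 0.14491
Overall risk P(Y=1) = π·p₁ + (1−π)·p₀ = 0.448×0.26805 + 0.552×0.14491 = 0.20008.
Under exogeneity, PAF = [P(Y=1) − p₀] / P(Y=1).
PAF = (0.20008 − 0.14491) / 0.20008 ≈ 0.2757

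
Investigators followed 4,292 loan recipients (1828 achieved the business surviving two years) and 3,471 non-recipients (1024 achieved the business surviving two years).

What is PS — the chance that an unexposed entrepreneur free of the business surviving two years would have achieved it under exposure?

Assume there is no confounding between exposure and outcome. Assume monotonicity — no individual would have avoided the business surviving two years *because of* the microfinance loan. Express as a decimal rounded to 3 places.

p₁ = P(outcome | exposed) = 1828/4292 = 0.42591
p₀ = P(outcome | unexposed) = 1024/3471 = 0.29502
Under exogeneity and monotonicity, PS = (p₁ − p₀) / (1 − p₀).
PS = (0.42591 − 0.29502) / (1 − 0.29502) = 0.13089 / 0.70498 ≈ 0.1857

PS ≈ 0.186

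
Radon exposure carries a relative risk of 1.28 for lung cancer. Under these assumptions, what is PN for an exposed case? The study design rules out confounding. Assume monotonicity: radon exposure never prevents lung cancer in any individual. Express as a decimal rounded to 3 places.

Under exogeneity and monotonicity, PN = (RR − 1) / RR = 1 − 1/RR.
PN = (1.28 − 1) / 1.28 = 0.28 / 1.28 ≈ 0.2188

PN ≈ 0.219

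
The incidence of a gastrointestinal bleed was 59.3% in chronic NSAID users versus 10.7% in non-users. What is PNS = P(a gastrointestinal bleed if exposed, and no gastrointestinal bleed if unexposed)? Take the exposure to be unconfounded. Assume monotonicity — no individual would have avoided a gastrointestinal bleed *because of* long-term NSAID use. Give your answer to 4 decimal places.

p₁ = 0.593, p₀ = 0.107.
Under exogeneity and monotonicity, PNS = p₁ − p₀.
PNS = 0.593 − 0.107 = 0.486

PNS ≈ 0.4860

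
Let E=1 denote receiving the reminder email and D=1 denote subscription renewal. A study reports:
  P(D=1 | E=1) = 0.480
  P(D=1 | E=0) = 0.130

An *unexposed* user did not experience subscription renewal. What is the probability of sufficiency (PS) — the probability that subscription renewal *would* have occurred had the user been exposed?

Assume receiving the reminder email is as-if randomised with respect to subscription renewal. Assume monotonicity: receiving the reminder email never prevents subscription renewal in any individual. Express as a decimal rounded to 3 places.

Let p₁ = 0.48, p₀ = 0.13.
Under exogeneity and monotonicity, PS = (p₁ − p₀) / (1 − p₀).
PS = (0.48 − 0.13) / (1 − 0.13) = 0.35 / 0.87 ≈ 0.4023

PS ≈ 0.402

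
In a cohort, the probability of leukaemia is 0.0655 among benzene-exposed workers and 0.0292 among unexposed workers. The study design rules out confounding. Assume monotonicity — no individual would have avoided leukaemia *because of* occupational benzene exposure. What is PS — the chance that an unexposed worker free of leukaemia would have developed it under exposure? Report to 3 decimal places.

PS ≈ 0.037

Let p₁ = 0.0655, p₀ = 0.0292.
Under exogeneity and monotonicity, PS = (p₁ − p₀) / (1 − p₀).
PS = (0.0655 − 0.0292) / (1 − 0.0292) = 0.0363 / 0.9708 ≈ 0.0374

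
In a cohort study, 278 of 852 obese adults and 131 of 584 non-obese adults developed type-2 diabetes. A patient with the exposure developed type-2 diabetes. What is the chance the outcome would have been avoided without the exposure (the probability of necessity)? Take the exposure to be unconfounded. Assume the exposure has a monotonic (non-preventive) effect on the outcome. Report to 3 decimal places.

PN ≈ 0.313

p₁ = P(outcome | exposed) = 278/852 = 0.32629
p₀ = P(outcome | unexposed) = 131/584 = 0.22432
Under exogeneity and monotonicity, PN = (p₁ − p₀) / p₁.
PN = (0.32629 − 0.22432) / 0.32629 = 0.10198 / 0.32629 ≈ 0.3125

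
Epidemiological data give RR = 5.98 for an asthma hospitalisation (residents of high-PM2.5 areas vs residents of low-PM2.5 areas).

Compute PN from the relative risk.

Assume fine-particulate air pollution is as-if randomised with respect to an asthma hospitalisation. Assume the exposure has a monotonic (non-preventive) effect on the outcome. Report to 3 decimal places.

PN ≈ 0.833

Under exogeneity and monotonicity, PN = (RR − 1) / RR = 1 − 1/RR.
PN = (5.98 − 1) / 5.98 = 4.98 / 5.98 ≈ 0.8328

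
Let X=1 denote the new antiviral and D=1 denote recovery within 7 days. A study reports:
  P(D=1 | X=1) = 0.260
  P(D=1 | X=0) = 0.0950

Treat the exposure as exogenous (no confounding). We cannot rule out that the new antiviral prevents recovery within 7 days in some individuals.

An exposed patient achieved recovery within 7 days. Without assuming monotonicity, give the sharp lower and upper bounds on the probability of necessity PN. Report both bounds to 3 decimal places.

Let p₁ = 0.26, p₀ = 0.095.
Under exogeneity alone the bounds on PN are max{0,(p₁−p₀)/p₁} ≤ PN ≤ min{1,(1−p₀)/p₁}.
  lower = (p₁ − p₀)/p₁ = 0.165 / 0.26 ≈ 0.6346
  upper = min{1, (1 − p₀)/p₁} = 0.905 / 0.26 ≈ 3.4808 → capped at 1

0.635 ≤ PN ≤ 1.000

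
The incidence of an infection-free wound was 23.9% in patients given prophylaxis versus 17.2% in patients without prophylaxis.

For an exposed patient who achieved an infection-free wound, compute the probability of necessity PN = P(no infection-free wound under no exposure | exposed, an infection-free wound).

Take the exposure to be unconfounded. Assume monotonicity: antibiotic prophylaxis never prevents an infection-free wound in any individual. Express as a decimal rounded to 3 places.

PN ≈ 0.280

p₁ = 0.239, p₀ = 0.172.
Under exogeneity and monotonicity, PN = (p₁ − p₀) / p₁.
PN = (0.239 − 0.172) / 0.239 = 0.067 / 0.239 ≈ 0.2803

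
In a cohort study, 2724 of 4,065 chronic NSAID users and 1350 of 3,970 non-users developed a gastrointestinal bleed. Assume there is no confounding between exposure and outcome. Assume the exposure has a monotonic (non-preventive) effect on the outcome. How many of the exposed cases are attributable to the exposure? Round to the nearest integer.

p₁ = P(outcome | exposed) = 2724/4065 = 0.67011
p₀ = P(outcome | unexposed) = 1350/3970 = 0.34005
PN = (p₁ − p₀)/p₁ = (0.67011 − 0.34005) / 0.67011 ≈ 0.49255.
Attributable cases ≈ PN × (exposed cases) = 0.49255 × 2724 ≈ 1341.70.

about 1342 cases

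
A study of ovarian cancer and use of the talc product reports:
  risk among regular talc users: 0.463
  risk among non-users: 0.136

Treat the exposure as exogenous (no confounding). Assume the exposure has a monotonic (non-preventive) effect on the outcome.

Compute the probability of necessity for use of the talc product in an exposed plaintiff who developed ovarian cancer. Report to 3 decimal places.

PN ≈ 0.706

Let p₁ = 0.463, p₀ = 0.136.
Under exogeneity and monotonicity, PN = (p₁ − p₀) / p₁.
PN = (0.463 − 0.136) / 0.463 = 0.327 / 0.463 ≈ 0.7063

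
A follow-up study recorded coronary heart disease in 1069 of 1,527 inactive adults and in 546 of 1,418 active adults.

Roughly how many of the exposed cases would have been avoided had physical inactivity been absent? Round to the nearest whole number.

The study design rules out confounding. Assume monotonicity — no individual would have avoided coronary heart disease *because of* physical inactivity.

p₁ = P(outcome | exposed) = 1069/1527 = 0.70007
p₀ = P(outcome | unexposed) = 546/1418 = 0.38505
PN = (p₁ − p₀)/p₁ = (0.70007 − 0.38505) / 0.70007 ≈ 0.44998.
Attributable cases ≈ PN × (exposed cases) = 0.44998 × 1069 ≈ 481.03.

about 481 cases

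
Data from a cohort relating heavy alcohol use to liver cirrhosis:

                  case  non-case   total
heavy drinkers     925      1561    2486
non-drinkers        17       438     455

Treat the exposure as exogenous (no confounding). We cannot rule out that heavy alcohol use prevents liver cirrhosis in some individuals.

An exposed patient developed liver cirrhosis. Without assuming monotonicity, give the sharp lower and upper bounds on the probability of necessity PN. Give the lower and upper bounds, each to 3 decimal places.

0.900 ≤ PN ≤ 1.000

p₁ = P(outcome | exposed) = 925/2486 = 0.37208
p₀ = P(outcome | unexposed) = 17/455 = 0.037363
Under exogeneity alone the bounds on PN are max{0,(p₁−p₀)/p₁} ≤ PN ≤ min{1,(1−p₀)/p₁}.
  lower = (p₁ − p₀)/p₁ = 0.33472 / 0.37208 ≈ 0.8996
  upper = min{1, (1 − p₀)/p₁} = 0.96264 / 0.37208 ≈ 2.5872 → capped at 1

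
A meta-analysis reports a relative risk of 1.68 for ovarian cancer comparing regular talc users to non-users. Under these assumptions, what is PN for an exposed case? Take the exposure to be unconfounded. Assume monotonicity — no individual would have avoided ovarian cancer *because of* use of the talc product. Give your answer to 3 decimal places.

Under exogeneity and monotonicity, PN = (RR − 1) / RR = 1 − 1/RR.
PN = (1.68 − 1) / 1.68 = 0.68 / 1.68 ≈ 0.4048

PN ≈ 0.405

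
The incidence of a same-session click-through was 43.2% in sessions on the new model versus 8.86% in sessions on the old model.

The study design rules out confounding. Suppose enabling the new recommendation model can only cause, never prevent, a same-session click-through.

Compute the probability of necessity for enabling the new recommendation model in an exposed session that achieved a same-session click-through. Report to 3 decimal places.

p₁ = 0.432, p₀ = 0.0886.
Under exogeneity and monotonicity, PN = (p₁ − p₀) / p₁.
PN = (0.432 − 0.0886) / 0.432 = 0.3434 / 0.432 ≈ 0.7949

PN ≈ 0.795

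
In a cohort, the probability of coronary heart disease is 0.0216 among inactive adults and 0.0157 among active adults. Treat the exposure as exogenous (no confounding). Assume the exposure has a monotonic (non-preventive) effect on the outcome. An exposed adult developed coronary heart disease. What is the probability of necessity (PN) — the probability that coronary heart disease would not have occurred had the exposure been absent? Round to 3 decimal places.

PN ≈ 0.273

Let p₁ = 0.0216, p₀ = 0.0157.
Under exogeneity and monotonicity, PN = (p₁ − p₀) / p₁.
PN = (0.0216 − 0.0157) / 0.0216 = 0.0059 / 0.0216 ≈ 0.2731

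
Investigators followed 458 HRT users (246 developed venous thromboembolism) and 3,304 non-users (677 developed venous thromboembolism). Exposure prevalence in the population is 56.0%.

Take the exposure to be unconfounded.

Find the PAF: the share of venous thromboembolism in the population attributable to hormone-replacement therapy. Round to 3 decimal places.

PAF ≈ 0.476

p₁ = P(outcome | exposed) = 246/458 = 0.53712
p₀ = P(outcome | unexposed) = 677/3304 = 0.2049
Overall risk P(Y=1) = π·p₁ + (1−π)·p₀ = 0.56×0.53712 + 0.44×0.2049 = 0.39094.
Under exogeneity, PAF = [P(Y=1) − p₀] / P(Y=1).
PAF = (0.39094 − 0.2049) / 0.39094 ≈ 0.4759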